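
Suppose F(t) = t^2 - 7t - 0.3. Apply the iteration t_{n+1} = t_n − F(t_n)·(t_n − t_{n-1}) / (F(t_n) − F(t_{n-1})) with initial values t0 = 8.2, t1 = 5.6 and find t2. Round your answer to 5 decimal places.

6.79706

F(8.2) = 9.5400000, F(5.6) = -8.1400000
t2 = 5.6000000 − (-8.1400000)·(5.6000000 − 8.2000000) / (-8.1400000 − 9.5400000) = 5.6000000 − (21.1640000)/(-17.6800000) = 6.7970588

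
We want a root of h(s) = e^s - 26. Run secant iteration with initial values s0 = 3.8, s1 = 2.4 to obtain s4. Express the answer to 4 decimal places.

3.2436

h(3.8) = 18.701184, h(2.4) = -14.976824
s2 = 2.400000 − (-14.976824)·(2.400000 − 3.800000) / (-14.976824 − 18.701184) = 2.400000 − (20.967553)/(-33.678008) = 3.022589
h(3.022589) = -5.455590
s3 = 3.022589 − (-5.455590)·(3.022589 − 2.400000) / (-5.455590 − (-14.976824)) = 3.022589 − (-3.396590)/(9.521233) = 3.379327
h(3.379327) = 3.351020
s4 = 3.379327 − 3.351020·(3.379327 − 3.022589) / (3.351020 − (-5.455590)) = 3.379327 − (1.195438)/(8.806610) = 3.243584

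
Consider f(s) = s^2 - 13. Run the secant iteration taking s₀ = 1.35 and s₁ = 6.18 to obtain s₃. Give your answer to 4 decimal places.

3.3853

f(1.35) = -11.177500, f(6.18) = 25.192400
s₂ = 6.180000 − 25.192400·(6.180000 − 1.350000) / (25.192400 − (-11.177500)) = 6.180000 − (121.679292)/(36.369900) = 2.834396
f(2.834396) = -4.966201
s₃ = 2.834396 − (-4.966201)·(2.834396 − 6.180000) / (-4.966201 − 25.192400) = 2.834396 − (16.614942)/(-30.158601) = 3.385315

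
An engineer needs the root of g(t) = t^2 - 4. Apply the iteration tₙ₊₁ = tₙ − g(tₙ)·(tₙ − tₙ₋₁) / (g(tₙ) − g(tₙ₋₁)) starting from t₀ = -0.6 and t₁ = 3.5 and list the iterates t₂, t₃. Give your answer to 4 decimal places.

g(-0.6) = -3.640000, g(3.5) = 8.250000
t₂ = 3.500000 − 8.250000·(3.500000 − (-0.600000)) / (8.250000 − (-3.640000)) = 3.500000 − (33.825000)/(11.890000) = 0.655172
g(0.655172) = -3.570749
t₃ = 0.655172 − (-3.570749)·(0.655172 − 3.500000) / (-3.570749 − 8.250000) = 0.655172 − (10.158166)/(-11.820749) = 1.514523

0.6552, 1.5145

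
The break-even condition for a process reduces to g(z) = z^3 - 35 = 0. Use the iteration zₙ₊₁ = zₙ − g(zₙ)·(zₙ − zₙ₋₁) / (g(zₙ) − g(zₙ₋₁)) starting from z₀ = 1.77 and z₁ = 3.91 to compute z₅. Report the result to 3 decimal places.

g(1.77) = -29.45477, g(3.91) = 24.77647
z₂ = 3.91000 − 24.77647·(3.91000 − 1.77000) / (24.77647 − (-29.45477)) = 3.91000 − (53.02165)/(54.23124) = 2.93230
g(2.93230) = -9.78685
z₃ = 2.93230 − (-9.78685)·(2.93230 − 3.91000) / (-9.78685 − 24.77647) = 2.93230 − (9.56856)/(-34.56332) = 3.20915
g(3.20915) = -1.95024
z₄ = 3.20915 − (-1.95024)·(3.20915 − 2.93230) / (-1.95024 − (-9.78685)) = 3.20915 − (-0.53991)/(7.83661) = 3.27804
g(3.27804) = 0.22437
z₅ = 3.27804 − 0.22437·(3.27804 − 3.20915) / (0.22437 − (-1.95024)) = 3.27804 − (0.01546)/(2.17461) = 3.27093

3.271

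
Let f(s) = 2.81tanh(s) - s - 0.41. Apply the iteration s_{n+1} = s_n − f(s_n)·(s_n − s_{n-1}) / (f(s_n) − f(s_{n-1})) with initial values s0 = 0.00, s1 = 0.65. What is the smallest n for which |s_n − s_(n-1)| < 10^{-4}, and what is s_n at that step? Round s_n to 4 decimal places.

n = 6, s_n = 0.2329

f(0.00) = -0.410000, f(0.65) = 0.546393
s2 = 0.650000 − 0.546393·(0.650000)/(0.956393) = 0.278651;  |Δ| = 0.371349
f(0.278651) = 0.074703
s3 = 0.278651 − 0.074703·(-0.371349)/(-0.471690) = 0.219840;  |Δ| = 0.058812
f(0.219840) = -0.021854
s4 = 0.219840 − (-0.021854)·(-0.058812)/(-0.096557) = 0.233150;  |Δ| = 0.013311
f(0.233150) = 0.000384
s5 = 0.233150 − 0.000384·(0.013311)/(0.022237) = 0.232921;  |Δ| = 0.000230
f(0.232921) = 0.000002
s6 = 0.232921 − 0.000002·(-0.000230)/(-0.000382) = 0.232920;  |Δ| = 0.000001
|s6 − s5| = 0.000001 < 10^{-4}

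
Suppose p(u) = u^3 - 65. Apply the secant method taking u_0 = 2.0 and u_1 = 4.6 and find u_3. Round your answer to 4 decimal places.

3.9706

p(2.0) = -57.000000, p(4.6) = 32.336000
u_2 = 4.600000 − 32.336000·(4.600000 − 2.000000) / (32.336000 − (-57.000000)) = 4.600000 − (84.073600)/(89.336000) = 3.658906
p(3.658906) = -16.016067
u_3 = 3.658906 − (-16.016067)·(3.658906 − 4.600000) / (-16.016067 − 32.336000) = 3.658906 − (15.072629)/(-48.352067) = 3.970632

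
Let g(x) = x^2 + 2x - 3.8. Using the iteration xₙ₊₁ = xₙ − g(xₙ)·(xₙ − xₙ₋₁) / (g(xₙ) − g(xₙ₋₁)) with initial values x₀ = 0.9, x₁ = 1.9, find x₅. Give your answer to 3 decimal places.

g(0.9) = -1.19000, g(1.9) = 3.61000
x₂ = 1.90000 − 3.61000·(1.90000 − 0.90000) / (3.61000 − (-1.19000)) = 1.90000 − (3.61000)/(4.80000) = 1.14792
g(1.14792) = -0.18645
x₃ = 1.14792 − (-0.18645)·(1.14792 − 1.90000) / (-0.18645 − 3.61000) = 1.14792 − (0.14023)/(-3.79645) = 1.18485
g(1.18485) = -0.02642
x₄ = 1.18485 − (-0.02642)·(1.18485 − 1.14792) / (-0.02642 − (-0.18645)) = 1.18485 − (-0.00098)/(0.16004) = 1.19095
g(1.19095) = 0.00026
x₅ = 1.19095 − 0.00026·(1.19095 − 1.18485) / (0.00026 − (-0.02642)) = 1.19095 − (0.00000)/(0.02668) = 1.19089

1.191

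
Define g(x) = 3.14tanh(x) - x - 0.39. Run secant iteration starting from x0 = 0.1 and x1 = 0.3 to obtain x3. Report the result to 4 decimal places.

0.1852

g(0.1) = -0.177042, g(0.3) = 0.224722
x2 = 0.300000 − 0.224722·(0.300000 − 0.100000) / (0.224722 − (-0.177042)) = 0.300000 − (0.044944)/(0.401764) = 0.188133
g(0.188133) = 0.005731
x3 = 0.188133 − 0.005731·(0.188133 − 0.300000) / (0.005731 − 0.224722) = 0.188133 − (-0.000641)/(-0.218990) = 0.185205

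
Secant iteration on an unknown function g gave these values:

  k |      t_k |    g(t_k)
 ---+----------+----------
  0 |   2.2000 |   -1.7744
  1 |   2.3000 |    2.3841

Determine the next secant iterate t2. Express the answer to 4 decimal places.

t2 = 2.3000 − 2.3841·(2.3000 − 2.2000) / (2.3841 − (-1.7744))
   = 2.3000 − (0.238410)/(4.158500) = 2.242669

2.2427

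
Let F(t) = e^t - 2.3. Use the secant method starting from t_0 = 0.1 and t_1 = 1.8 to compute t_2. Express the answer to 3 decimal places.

F(0.1) = -1.19483, F(1.8) = 3.74965
t_2 = 1.80000 − 3.74965·(1.80000 − 0.10000) / (3.74965 − (-1.19483)) = 1.80000 − (6.37440)/(4.94448) = 0.51080

0.511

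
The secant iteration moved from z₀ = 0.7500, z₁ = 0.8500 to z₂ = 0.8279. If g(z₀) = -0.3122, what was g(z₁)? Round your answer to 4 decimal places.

The secant line through (0.7500, -0.3122) and (0.8500, g(z₁)) crosses zero at z₂ = 0.8279.
So (0.7500, -0.3122), (0.8500, g(z₁)), (0.8279, 0) are collinear:
g(z₁) = -0.3122 · (0.8500 − 0.8279) / (0.7500 − 0.8279) = -0.3122 · (0.022100)/(-0.077900) = 0.088570

0.0886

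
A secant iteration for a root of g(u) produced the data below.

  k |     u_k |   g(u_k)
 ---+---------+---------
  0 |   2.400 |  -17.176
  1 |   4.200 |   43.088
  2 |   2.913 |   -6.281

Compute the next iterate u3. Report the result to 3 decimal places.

u3 = 2.913 − (-6.281)·(2.913 − 4.200) / (-6.281 − 43.088)
   = 2.913 − (8.08365)/(-49.36900) = 3.07674

3.077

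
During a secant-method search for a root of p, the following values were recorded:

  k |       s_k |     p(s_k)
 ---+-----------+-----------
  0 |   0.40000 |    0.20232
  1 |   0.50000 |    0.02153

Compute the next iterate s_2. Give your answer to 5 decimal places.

s_2 = 0.50000 − 0.02153·(0.50000 − 0.40000) / (0.02153 − 0.20232)
   = 0.50000 − (0.0021530)/(-0.1807900) = 0.5119088

0.51191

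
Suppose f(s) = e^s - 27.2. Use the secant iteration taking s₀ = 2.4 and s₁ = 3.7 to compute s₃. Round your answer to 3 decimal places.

f(2.4) = -16.17682, f(3.7) = 13.24730
s₂ = 3.70000 − 13.24730·(3.70000 − 2.40000) / (13.24730 − (-16.17682)) = 3.70000 − (17.22150)/(29.42413) = 3.11472
f(3.11472) = -4.67299
s₃ = 3.11472 − (-4.67299)·(3.11472 − 3.70000) / (-4.67299 − 13.24730) = 3.11472 − (2.73503)/(-17.92029) = 3.26734

3.267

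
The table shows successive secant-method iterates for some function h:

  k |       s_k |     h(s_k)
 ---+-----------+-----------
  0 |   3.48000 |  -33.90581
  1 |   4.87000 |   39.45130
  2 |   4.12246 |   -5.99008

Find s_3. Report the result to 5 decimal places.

4.22100

s_3 = 4.12246 − (-5.99008)·(4.12246 − 4.87000) / (-5.99008 − 39.45130)
   = 4.12246 − (4.4778244)/(-45.4413800) = 4.2210007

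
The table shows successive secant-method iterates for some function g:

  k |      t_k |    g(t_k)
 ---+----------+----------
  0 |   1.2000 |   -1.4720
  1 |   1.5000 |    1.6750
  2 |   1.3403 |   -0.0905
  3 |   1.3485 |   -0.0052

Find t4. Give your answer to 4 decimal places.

t4 = 1.3485 − (-0.0052)·(1.3485 − 1.3403) / (-0.0052 − (-0.0905))
   = 1.3485 − (-0.000043)/(0.085300) = 1.349000

1.3490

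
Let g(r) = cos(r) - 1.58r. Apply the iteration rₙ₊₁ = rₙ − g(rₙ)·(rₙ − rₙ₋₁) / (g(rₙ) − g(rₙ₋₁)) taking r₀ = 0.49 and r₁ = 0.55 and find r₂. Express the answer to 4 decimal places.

g(0.49) = 0.108133, g(0.55) = -0.016475
r₂ = 0.550000 − (-0.016475)·(0.550000 − 0.490000) / (-0.016475 − 0.108133) = 0.550000 − (-0.000989)/(-0.124608) = 0.542067

0.5421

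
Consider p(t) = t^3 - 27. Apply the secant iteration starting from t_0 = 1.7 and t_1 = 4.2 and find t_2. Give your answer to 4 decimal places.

p(1.7) = -22.087000, p(4.2) = 47.088000
t_2 = 4.200000 − 47.088000·(4.200000 − 1.700000) / (47.088000 − (-22.087000)) = 4.200000 − (117.720000)/(69.175000) = 2.498229

2.4982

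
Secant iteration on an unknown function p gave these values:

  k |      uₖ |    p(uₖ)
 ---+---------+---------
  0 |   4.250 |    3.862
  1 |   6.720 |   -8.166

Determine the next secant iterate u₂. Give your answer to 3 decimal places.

5.043

u₂ = 6.720 − (-8.166)·(6.720 − 4.250) / (-8.166 − 3.862)
   = 6.720 − (-20.17002)/(-12.02800) = 5.04308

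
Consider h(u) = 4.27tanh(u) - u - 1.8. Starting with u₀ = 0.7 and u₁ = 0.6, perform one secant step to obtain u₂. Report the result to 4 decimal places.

h(0.7) = 0.080650, h(0.6) = -0.106798
u₂ = 0.600000 − (-0.106798)·(0.600000 − 0.700000) / (-0.106798 − 0.080650) = 0.600000 − (0.010680)/(-0.187449) = 0.656975

0.6570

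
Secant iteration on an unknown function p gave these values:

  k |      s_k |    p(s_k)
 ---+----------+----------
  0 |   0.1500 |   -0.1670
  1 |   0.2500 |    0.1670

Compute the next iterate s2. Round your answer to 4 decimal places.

s2 = 0.2500 − 0.1670·(0.2500 − 0.1500) / (0.1670 − (-0.1670))
   = 0.2500 − (0.016700)/(0.334000) = 0.200000

0.2000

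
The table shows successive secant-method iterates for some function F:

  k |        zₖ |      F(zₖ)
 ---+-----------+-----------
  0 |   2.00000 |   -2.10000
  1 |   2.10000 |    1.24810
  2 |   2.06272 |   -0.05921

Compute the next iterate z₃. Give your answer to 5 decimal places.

z₃ = 2.06272 − (-0.05921)·(2.06272 − 2.10000) / (-0.05921 − 1.24810)
   = 2.06272 − (0.0022073)/(-1.3073100) = 2.0644085

2.06441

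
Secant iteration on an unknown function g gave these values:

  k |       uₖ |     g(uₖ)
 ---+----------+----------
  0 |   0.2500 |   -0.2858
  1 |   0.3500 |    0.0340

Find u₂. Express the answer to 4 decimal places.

u₂ = 0.3500 − 0.0340·(0.3500 − 0.2500) / (0.0340 − (-0.2858))
   = 0.3500 − (0.003400)/(0.319800) = 0.339368

0.3394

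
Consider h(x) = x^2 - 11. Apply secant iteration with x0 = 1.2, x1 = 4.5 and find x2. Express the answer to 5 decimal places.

2.87719

h(1.2) = -9.5600000, h(4.5) = 9.2500000
x2 = 4.5000000 − 9.2500000·(4.5000000 − 1.2000000) / (9.2500000 − (-9.5600000)) = 4.5000000 − (30.5250000)/(18.8100000) = 2.8771930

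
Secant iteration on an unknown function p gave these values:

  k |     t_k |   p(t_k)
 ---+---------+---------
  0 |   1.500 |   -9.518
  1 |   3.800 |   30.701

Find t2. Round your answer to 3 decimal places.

t2 = 3.800 − 30.701·(3.800 − 1.500) / (30.701 − (-9.518))
   = 3.800 − (70.61230)/(40.21900) = 2.04430

2.044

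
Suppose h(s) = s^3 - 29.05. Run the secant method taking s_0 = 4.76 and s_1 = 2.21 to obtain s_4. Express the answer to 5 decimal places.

3.05480

h(4.76) = 78.8001760, h(2.21) = -18.2561390
s_2 = 2.2100000 − (-18.2561390)·(2.2100000 − 4.7600000) / (-18.2561390 − 78.8001760) = 2.2100000 − (46.5531545)/(-97.0563150) = 2.6896510
h(2.6896510) = -9.5924671
s_3 = 2.6896510 − (-9.5924671)·(2.6896510 − 2.2100000) / (-9.5924671 − (-18.2561390)) = 2.6896510 − (-4.6010360)/(8.6636719) = 3.2207232
h(3.2207232) = 4.3587498
s_4 = 3.2207232 − 4.3587498·(3.2207232 − 2.6896510) / (4.3587498 − (-9.5924671)) = 3.2207232 − (2.3148112)/(13.9512169) = 3.0548014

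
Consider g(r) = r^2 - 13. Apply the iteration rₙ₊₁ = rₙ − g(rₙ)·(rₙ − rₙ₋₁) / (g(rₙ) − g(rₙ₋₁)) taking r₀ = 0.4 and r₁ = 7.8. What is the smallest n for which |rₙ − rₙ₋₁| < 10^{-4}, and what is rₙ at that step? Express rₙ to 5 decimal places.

n = 8, rₙ = 3.60555

g(0.4) = -12.8400000, g(7.8) = 47.8400000
r₂ = 7.8000000 − 47.8400000·(7.4000000)/(60.6800000) = 1.9658537;  |Δ| = 5.8341463
g(1.9658537) = -9.1354194
r₃ = 1.9658537 − (-9.1354194)·(-5.8341463)/(-56.9754194) = 2.9012987;  |Δ| = 0.9354450
g(2.9012987) = -4.5824658
r₄ = 2.9012987 − (-4.5824658)·(0.9354450)/(4.5529535) = 3.8428073;  |Δ| = 0.9415086
g(3.8428073) = 1.7671680
r₅ = 3.8428073 − 1.7671680·(0.9415086)/(6.3496339) = 3.5807758;  |Δ| = 0.2620315
g(3.5807758) = -0.1780444
r₆ = 3.5807758 − (-0.1780444)·(-0.2620315)/(-1.9452124) = 3.6047595;  |Δ| = 0.0239836
g(3.6047595) = -0.0057092
r₇ = 3.6047595 − (-0.0057092)·(0.0239836)/(0.1723351) = 3.6055540;  |Δ| = 0.0007945
g(3.6055540) = 0.0000197
r₈ = 3.6055540 − 0.0000197·(0.0007945)/(0.0057289) = 3.6055513;  |Δ| = 0.0000027
|r₈ − r₇| = 0.0000027 < 10^{-4}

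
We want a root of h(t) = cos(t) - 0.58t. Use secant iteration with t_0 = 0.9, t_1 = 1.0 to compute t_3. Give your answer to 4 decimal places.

h(0.9) = 0.099610, h(1.0) = -0.039698
t_2 = 1.000000 − (-0.039698)·(1.000000 − 0.900000) / (-0.039698 − 0.099610) = 1.000000 − (-0.003970)/(-0.139308) = 0.971504
h(0.971504) = 0.000587
t_3 = 0.971504 − 0.000587·(0.971504 − 1.000000) / (0.000587 − (-0.039698)) = 0.971504 − (-0.000017)/(0.040284) = 0.971918

0.9719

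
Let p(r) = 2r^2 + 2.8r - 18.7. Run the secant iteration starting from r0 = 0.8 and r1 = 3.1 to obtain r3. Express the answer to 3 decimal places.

p(0.8) = -15.18000, p(3.1) = 9.20000
r2 = 3.10000 − 9.20000·(3.10000 − 0.80000) / (9.20000 − (-15.18000)) = 3.10000 − (21.16000)/(24.38000) = 2.23208
p(2.23208) = -2.48587
r3 = 2.23208 − (-2.48587)·(2.23208 − 3.10000) / (-2.48587 − 9.20000) = 2.23208 − (2.15754)/(-11.68587) = 2.41670

2.417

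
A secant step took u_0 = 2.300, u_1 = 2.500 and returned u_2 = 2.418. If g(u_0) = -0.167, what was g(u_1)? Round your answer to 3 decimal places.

0.116

The secant line through (2.300, -0.167) and (2.500, g(u_1)) crosses zero at u_2 = 2.418.
So (2.300, -0.167), (2.500, g(u_1)), (2.418, 0) are collinear:
g(u_1) = -0.167 · (2.500 − 2.418) / (2.300 − 2.418) = -0.167 · (0.08200)/(-0.11800) = 0.11605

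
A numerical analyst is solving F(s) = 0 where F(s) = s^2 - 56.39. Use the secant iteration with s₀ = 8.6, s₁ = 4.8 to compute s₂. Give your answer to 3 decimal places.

7.289

F(8.6) = 17.57000, F(4.8) = -33.35000
s₂ = 4.80000 − (-33.35000)·(4.80000 − 8.60000) / (-33.35000 − 17.57000) = 4.80000 − (126.73000)/(-50.92000) = 7.28881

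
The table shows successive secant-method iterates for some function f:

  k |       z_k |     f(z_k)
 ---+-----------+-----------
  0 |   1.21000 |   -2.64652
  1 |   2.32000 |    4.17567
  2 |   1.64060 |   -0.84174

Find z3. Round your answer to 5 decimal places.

z3 = 1.64060 − (-0.84174)·(1.64060 − 2.32000) / (-0.84174 − 4.17567)
   = 1.64060 − (0.5718782)/(-5.0174100) = 1.7545788

1.75458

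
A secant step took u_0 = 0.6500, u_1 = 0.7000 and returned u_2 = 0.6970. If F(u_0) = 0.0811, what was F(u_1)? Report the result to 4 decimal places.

The secant line through (0.6500, 0.0811) and (0.7000, F(u_1)) crosses zero at u_2 = 0.6970.
So (0.6500, 0.0811), (0.7000, F(u_1)), (0.6970, 0) are collinear:
F(u_1) = 0.0811 · (0.7000 − 0.6970) / (0.6500 − 0.6970) = 0.0811 · (0.003000)/(-0.047000) = -0.005177

-0.0052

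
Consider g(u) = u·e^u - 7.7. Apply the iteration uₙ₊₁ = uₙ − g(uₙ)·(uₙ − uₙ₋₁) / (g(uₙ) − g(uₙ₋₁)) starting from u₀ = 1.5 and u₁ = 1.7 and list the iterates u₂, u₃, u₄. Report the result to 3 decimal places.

g(1.5) = -0.97747, g(1.7) = 1.60571
u₂ = 1.70000 − 1.60571·(1.70000 − 1.50000) / (1.60571 − (-0.97747)) = 1.70000 − (0.32114)/(2.58318) = 1.57568
g(1.57568) = -0.08313
u₃ = 1.57568 − (-0.08313)·(1.57568 − 1.70000) / (-0.08313 − 1.60571) = 1.57568 − (0.01033)/(-1.68884) = 1.58180
g(1.58180) = -0.00661
u₄ = 1.58180 − (-0.00661)·(1.58180 − 1.57568) / (-0.00661 − (-0.08313)) = 1.58180 − (-0.00004)/(0.07651) = 1.58233

1.576, 1.582, 1.582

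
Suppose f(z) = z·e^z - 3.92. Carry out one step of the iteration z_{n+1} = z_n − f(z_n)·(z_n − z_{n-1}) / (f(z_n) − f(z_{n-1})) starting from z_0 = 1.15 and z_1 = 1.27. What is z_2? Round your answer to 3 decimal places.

f(1.15) = -0.28808, f(1.27) = 0.60228
z_2 = 1.27000 − 0.60228·(1.27000 − 1.15000) / (0.60228 − (-0.28808)) = 1.27000 − (0.07227)/(0.89036) = 1.18883

1.189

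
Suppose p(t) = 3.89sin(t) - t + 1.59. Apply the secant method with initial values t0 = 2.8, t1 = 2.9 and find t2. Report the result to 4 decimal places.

p(2.8) = 0.093104, p(2.9) = -0.379320
t2 = 2.900000 − (-0.379320)·(2.900000 − 2.800000) / (-0.379320 − 0.093104) = 2.900000 − (-0.037932)/(-0.472424) = 2.819708

2.8197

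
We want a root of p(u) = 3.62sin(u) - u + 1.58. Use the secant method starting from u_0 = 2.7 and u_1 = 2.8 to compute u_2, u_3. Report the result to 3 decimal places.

p(2.7) = 0.42712, p(2.8) = -0.00734
u_2 = 2.80000 − (-0.00734)·(2.80000 − 2.70000) / (-0.00734 − 0.42712) = 2.80000 − (-0.00073)/(-0.43446) = 2.79831
p(2.79831) = 0.00011
u_3 = 2.79831 − 0.00011·(2.79831 − 2.80000) / (0.00011 − (-0.00734)) = 2.79831 − (0.00000)/(0.00745) = 2.79833

2.798, 2.798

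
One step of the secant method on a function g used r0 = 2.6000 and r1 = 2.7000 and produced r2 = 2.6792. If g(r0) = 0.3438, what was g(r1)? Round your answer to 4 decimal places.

-0.0903

The secant line through (2.6000, 0.3438) and (2.7000, g(r1)) crosses zero at r2 = 2.6792.
So (2.6000, 0.3438), (2.7000, g(r1)), (2.6792, 0) are collinear:
g(r1) = 0.3438 · (2.7000 − 2.6792) / (2.6000 − 2.6792) = 0.3438 · (0.020800)/(-0.079200) = -0.090291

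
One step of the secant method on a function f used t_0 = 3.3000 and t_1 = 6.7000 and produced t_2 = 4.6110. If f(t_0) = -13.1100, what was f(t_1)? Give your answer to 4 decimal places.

The secant line through (3.3000, -13.1100) and (6.7000, f(t_1)) crosses zero at t_2 = 4.6110.
So (3.3000, -13.1100), (6.7000, f(t_1)), (4.6110, 0) are collinear:
f(t_1) = -13.1100 · (6.7000 − 4.6110) / (3.3000 − 4.6110) = -13.1100 · (2.089000)/(-1.311000) = 20.890000

20.8900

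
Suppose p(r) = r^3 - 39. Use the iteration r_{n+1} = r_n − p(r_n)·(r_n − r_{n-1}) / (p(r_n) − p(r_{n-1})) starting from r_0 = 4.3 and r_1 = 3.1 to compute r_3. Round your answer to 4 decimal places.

3.3976

p(4.3) = 40.507000, p(3.1) = -9.209000
r_2 = 3.100000 − (-9.209000)·(3.100000 − 4.300000) / (-9.209000 − 40.507000) = 3.100000 − (11.050800)/(-49.716000) = 3.322279
p(3.322279) = -2.330235
r_3 = 3.322279 − (-2.330235)·(3.322279 − 3.100000) / (-2.330235 − (-9.209000)) = 3.322279 − (-0.517961)/(6.878765) = 3.397577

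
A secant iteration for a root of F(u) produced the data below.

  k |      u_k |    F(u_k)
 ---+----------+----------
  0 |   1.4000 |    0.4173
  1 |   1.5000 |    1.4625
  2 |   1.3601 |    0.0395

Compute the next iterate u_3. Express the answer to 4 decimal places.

1.3562

u_3 = 1.3601 − 0.0395·(1.3601 − 1.5000) / (0.0395 − 1.4625)
   = 1.3601 − (-0.005526)/(-1.423000) = 1.356217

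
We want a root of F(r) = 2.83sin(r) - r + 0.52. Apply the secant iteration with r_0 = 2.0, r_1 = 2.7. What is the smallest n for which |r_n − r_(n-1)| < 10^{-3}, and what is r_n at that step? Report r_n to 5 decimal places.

F(2.0) = 1.0933117, F(2.7) = -0.9705149
r_2 = 2.7000000 − (-0.9705149)·(0.7000000)/(-2.0638267) = 2.3708248;  |Δ| = 0.3291752
F(2.3708248) = 0.1207972
r_3 = 2.3708248 − 0.1207972·(-0.3291752)/(1.0913122) = 2.4072612;  |Δ| = 0.0364364
F(2.4072612) = 0.0090965
r_4 = 2.4072612 − 0.0090965·(0.0364364)/(-0.1117008) = 2.4102284;  |Δ| = 0.0029672
F(2.4102284) = -0.0001122
r_5 = 2.4102284 − (-0.0001122)·(0.0029672)/(-0.0092087) = 2.4101923;  |Δ| = 0.0000362
|r_5 − r_4| = 0.0000362 < 10^{-3}

n = 5, r_n = 2.41019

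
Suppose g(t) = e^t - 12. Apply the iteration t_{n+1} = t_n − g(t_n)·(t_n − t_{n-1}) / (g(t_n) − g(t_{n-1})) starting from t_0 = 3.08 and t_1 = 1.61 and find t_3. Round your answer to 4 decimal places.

2.6230

g(3.08) = 9.758402, g(1.61) = -6.997189
t_2 = 1.610000 − (-6.997189)·(1.610000 − 3.080000) / (-6.997189 − 9.758402) = 1.610000 − (10.285867)/(-16.755591) = 2.223877
g(2.223877) = -2.756906
t_3 = 2.223877 − (-2.756906)·(2.223877 − 1.610000) / (-2.756906 − (-6.997189)) = 2.223877 − (-1.692400)/(4.240283) = 2.623001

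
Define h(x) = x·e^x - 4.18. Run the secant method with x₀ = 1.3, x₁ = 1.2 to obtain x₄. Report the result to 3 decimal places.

1.226

h(1.3) = 0.59009, h(1.2) = -0.19586
x₂ = 1.20000 − (-0.19586)·(1.20000 − 1.30000) / (-0.19586 − 0.59009) = 1.20000 − (0.01959)/(-0.78595) = 1.22492
h(1.22492) = -0.01050
x₃ = 1.22492 − (-0.01050)·(1.22492 − 1.20000) / (-0.01050 − (-0.19586)) = 1.22492 − (-0.00026)/(0.18536) = 1.22633
h(1.22633) = 0.00020
x₄ = 1.22633 − 0.00020·(1.22633 − 1.22492) / (0.00020 − (-0.01050)) = 1.22633 − (0.00000)/(0.01070) = 1.22631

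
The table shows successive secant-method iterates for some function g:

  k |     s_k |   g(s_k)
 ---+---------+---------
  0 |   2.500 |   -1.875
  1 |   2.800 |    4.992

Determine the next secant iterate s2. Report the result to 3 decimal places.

2.582

s2 = 2.800 − 4.992·(2.800 − 2.500) / (4.992 − (-1.875))
   = 2.800 − (1.49760)/(6.86700) = 2.58191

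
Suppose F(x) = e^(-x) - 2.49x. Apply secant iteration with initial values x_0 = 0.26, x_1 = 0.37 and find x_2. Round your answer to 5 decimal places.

F(0.26) = 0.1236516, F(0.37) = -0.2305657
x_2 = 0.3700000 − (-0.2305657)·(0.3700000 − 0.2600000) / (-0.2305657 − 0.1236516) = 0.3700000 − (-0.0253622)/(-0.3542173) = 0.2983992

0.29840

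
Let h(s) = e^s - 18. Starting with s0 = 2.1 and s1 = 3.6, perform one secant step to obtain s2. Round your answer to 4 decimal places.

2.6188

h(2.1) = -9.833830, h(3.6) = 18.598234
s2 = 3.600000 − 18.598234·(3.600000 − 2.100000) / (18.598234 − (-9.833830)) = 3.600000 − (27.897352)/(28.432065) = 2.618807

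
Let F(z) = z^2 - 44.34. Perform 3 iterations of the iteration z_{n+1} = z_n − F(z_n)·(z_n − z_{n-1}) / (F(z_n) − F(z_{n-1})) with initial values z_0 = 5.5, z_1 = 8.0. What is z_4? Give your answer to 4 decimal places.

F(5.5) = -14.090000, F(8.0) = 19.660000
z_2 = 8.000000 − 19.660000·(8.000000 − 5.500000) / (19.660000 − (-14.090000)) = 8.000000 − (49.150000)/(33.750000) = 6.543704
F(6.543704) = -1.519942
z_3 = 6.543704 − (-1.519942)·(6.543704 − 8.000000) / (-1.519942 − 19.660000) = 6.543704 − (2.213486)/(-21.179942) = 6.648212
F(6.648212) = -0.141273
z_4 = 6.648212 − (-0.141273)·(6.648212 − 6.543704) / (-0.141273 − (-1.519942)) = 6.648212 − (-0.014764)/(1.378668) = 6.658921

6.6589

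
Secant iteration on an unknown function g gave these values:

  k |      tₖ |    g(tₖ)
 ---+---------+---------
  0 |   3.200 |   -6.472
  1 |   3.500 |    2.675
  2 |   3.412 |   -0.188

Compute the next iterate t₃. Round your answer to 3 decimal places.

t₃ = 3.412 − (-0.188)·(3.412 − 3.500) / (-0.188 − 2.675)
   = 3.412 − (0.01654)/(-2.86300) = 3.41778

3.418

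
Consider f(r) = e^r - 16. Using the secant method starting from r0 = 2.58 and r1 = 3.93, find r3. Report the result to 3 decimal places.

2.729

f(2.58) = -2.80286, f(3.93) = 34.90698
r2 = 3.93000 − 34.90698·(3.93000 − 2.58000) / (34.90698 − (-2.80286)) = 3.93000 − (47.12442)/(37.70984) = 2.68034
f(2.68034) = -1.40992
r3 = 2.68034 − (-1.40992)·(2.68034 − 3.93000) / (-1.40992 − 34.90698) = 2.68034 − (1.76192)/(-36.31690) = 2.72886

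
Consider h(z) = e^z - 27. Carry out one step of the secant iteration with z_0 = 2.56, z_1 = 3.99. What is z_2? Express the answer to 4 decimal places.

h(2.56) = -14.064183, h(3.99) = 27.054889
z_2 = 3.990000 − 27.054889·(3.990000 − 2.560000) / (27.054889 − (-14.064183)) = 3.990000 − (38.688492)/(41.119072) = 3.049111

3.0491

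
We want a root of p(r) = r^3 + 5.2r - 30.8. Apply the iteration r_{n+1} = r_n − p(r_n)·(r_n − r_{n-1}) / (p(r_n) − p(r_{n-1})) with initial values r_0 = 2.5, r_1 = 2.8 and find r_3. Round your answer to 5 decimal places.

p(2.5) = -2.1750000, p(2.8) = 5.7120000
r_2 = 2.8000000 − 5.7120000·(2.8000000 − 2.5000000) / (5.7120000 − (-2.1750000)) = 2.8000000 − (1.7136000)/(7.8870000) = 2.5827311
p(2.5827311) = -0.1416912
r_3 = 2.5827311 − (-0.1416912)·(2.5827311 − 2.8000000) / (-0.1416912 − 5.7120000) = 2.5827311 − (0.0307851)/(-5.8536912) = 2.5879902

2.58799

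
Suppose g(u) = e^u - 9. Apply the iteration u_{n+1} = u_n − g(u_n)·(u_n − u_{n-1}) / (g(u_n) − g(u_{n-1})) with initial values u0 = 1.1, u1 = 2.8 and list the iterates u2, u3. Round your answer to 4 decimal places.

1.8584, 2.1012

g(1.1) = -5.995834, g(2.8) = 7.444647
u2 = 2.800000 − 7.444647·(2.800000 − 1.100000) / (7.444647 − (-5.995834)) = 2.800000 − (12.655900)/(13.440481) = 1.858374
g(1.858374) = -2.586697
u3 = 1.858374 − (-2.586697)·(1.858374 − 2.800000) / (-2.586697 − 7.444647) = 1.858374 − (2.435699)/(-10.031343) = 2.101183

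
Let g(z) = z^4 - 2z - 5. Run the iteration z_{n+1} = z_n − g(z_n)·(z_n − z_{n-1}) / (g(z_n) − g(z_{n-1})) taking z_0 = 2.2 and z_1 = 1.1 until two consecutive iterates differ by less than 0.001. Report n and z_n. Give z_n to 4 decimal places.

n = 8, z_n = 1.7027

g(2.2) = 14.025600, g(1.1) = -5.735900
z_2 = 1.100000 − (-5.735900)·(-1.100000)/(-19.761500) = 1.419282;  |Δ| = 0.319282
g(1.419282) = -3.780913
z_3 = 1.419282 − (-3.780913)·(0.319282)/(1.954987) = 2.036768;  |Δ| = 0.617486
g(2.036768) = 8.135881
z_4 = 2.036768 − 8.135881·(0.617486)/(11.916794) = 1.615195;  |Δ| = 0.421572
g(1.615195) = -1.424260
z_5 = 1.615195 − (-1.424260)·(-0.421572)/(-9.560141) = 1.678001;  |Δ| = 0.062805
g(1.678001) = -0.427909
z_6 = 1.678001 − (-0.427909)·(0.062805)/(0.996351) = 1.704974;  |Δ| = 0.026973
g(1.704974) = 0.040336
z_7 = 1.704974 − 0.040336·(0.026973)/(0.468246) = 1.702651;  |Δ| = 0.002324
g(1.702651) = -0.000988
z_8 = 1.702651 − (-0.000988)·(-0.002324)/(-0.041324) = 1.702706;  |Δ| = 0.000056
|z_8 − z_7| = 0.000056 < 0.001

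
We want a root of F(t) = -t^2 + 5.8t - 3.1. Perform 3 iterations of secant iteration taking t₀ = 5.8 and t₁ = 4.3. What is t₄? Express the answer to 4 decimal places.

F(5.8) = -3.100000, F(4.3) = 3.350000
t₂ = 4.300000 − 3.350000·(4.300000 − 5.800000) / (3.350000 − (-3.100000)) = 4.300000 − (-5.025000)/(6.450000) = 5.079070
F(5.079070) = 0.561655
t₃ = 5.079070 − 0.561655·(5.079070 − 4.300000) / (0.561655 − 3.350000) = 5.079070 − (0.437568)/(-2.788345) = 5.235997
F(5.235997) = -0.146884
t₄ = 5.235997 − (-0.146884)·(5.235997 − 5.079070) / (-0.146884 − 0.561655) = 5.235997 − (-0.023050)/(-0.708539) = 5.203465

5.2035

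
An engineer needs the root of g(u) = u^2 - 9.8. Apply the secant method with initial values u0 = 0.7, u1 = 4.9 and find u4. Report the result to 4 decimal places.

g(0.7) = -9.310000, g(4.9) = 14.210000
u2 = 4.900000 − 14.210000·(4.900000 − 0.700000) / (14.210000 − (-9.310000)) = 4.900000 − (59.682000)/(23.520000) = 2.362500
g(2.362500) = -4.218594
u3 = 2.362500 − (-4.218594)·(2.362500 − 4.900000) / (-4.218594 − 14.210000) = 2.362500 − (10.704682)/(-18.428594) = 2.943373
g(2.943373) = -1.136552
u4 = 2.943373 − (-1.136552)·(2.943373 − 2.362500) / (-1.136552 − (-4.218594)) = 2.943373 − (-0.660193)/(3.082041) = 3.157580

3.1576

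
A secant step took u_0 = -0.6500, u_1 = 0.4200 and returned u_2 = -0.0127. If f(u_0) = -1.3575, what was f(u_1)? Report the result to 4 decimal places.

The secant line through (-0.6500, -1.3575) and (0.4200, f(u_1)) crosses zero at u_2 = -0.0127.
So (-0.6500, -1.3575), (0.4200, f(u_1)), (-0.0127, 0) are collinear:
f(u_1) = -1.3575 · (0.4200 − (-0.0127)) / (-0.6500 − (-0.0127)) = -1.3575 · (0.432700)/(-0.637300) = 0.921686

0.9217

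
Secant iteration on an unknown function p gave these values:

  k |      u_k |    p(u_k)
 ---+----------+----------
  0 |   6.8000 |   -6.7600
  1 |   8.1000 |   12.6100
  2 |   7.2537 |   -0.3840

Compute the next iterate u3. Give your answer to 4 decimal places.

u3 = 7.2537 − (-0.3840)·(7.2537 − 8.1000) / (-0.3840 − 12.6100)
   = 7.2537 − (0.324979)/(-12.994000) = 7.278710

7.2787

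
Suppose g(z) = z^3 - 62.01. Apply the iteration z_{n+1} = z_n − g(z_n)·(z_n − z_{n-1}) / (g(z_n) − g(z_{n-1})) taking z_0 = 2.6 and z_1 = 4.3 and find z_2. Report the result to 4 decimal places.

g(2.6) = -44.434000, g(4.3) = 17.497000
z_2 = 4.300000 − 17.497000·(4.300000 − 2.600000) / (17.497000 − (-44.434000)) = 4.300000 − (29.744900)/(61.931000) = 3.819709

3.8197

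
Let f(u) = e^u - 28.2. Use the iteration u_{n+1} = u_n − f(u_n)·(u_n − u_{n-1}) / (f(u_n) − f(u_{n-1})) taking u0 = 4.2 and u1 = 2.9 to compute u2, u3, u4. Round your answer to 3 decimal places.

f(4.2) = 38.48633, f(2.9) = -10.02585
u2 = 2.90000 − (-10.02585)·(2.90000 − 4.20000) / (-10.02585 − 38.48633) = 2.90000 − (13.03361)/(-48.51219) = 3.16867
f(3.16867) = -4.42424
u3 = 3.16867 − (-4.42424)·(3.16867 − 2.90000) / (-4.42424 − (-10.02585)) = 3.16867 − (-1.18865)/(5.60162) = 3.38086
f(3.38086) = 1.19614
u4 = 3.38086 − 1.19614·(3.38086 − 3.16867) / (1.19614 − (-4.42424)) = 3.38086 − (0.25382)/(5.62038) = 3.33570

3.169, 3.381, 3.336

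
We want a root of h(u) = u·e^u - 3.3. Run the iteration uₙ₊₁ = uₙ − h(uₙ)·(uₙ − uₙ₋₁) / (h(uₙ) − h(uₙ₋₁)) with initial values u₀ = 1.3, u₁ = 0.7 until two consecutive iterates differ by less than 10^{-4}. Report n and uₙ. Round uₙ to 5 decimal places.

h(1.3) = 1.4700857, h(0.7) = -1.8903731
u₂ = 0.7000000 − (-1.8903731)·(-0.6000000)/(-3.3604588) = 1.0375205;  |Δ| = 0.3375205
h(1.0375205) = -0.3718983
u₃ = 1.0375205 − (-0.3718983)·(0.3375205)/(1.5184748) = 1.1201846;  |Δ| = 0.0826641
h(1.1201846) = 0.1338365
u₄ = 1.1201846 − 0.1338365·(0.0826641)/(0.5057348) = 1.0983086;  |Δ| = 0.0218760
h(1.0983086) = -0.0060747
u₅ = 1.0983086 − (-0.0060747)·(-0.0218760)/(-0.1399112) = 1.0992584;  |Δ| = 0.0009498
h(1.0992584) = -0.0000933
u₆ = 1.0992584 − (-0.0000933)·(0.0009498)/(0.0059814) = 1.0992732;  |Δ| = 0.0000148
|u₆ − u₅| = 0.0000148 < 10^{-4}

n = 6, uₙ = 1.09927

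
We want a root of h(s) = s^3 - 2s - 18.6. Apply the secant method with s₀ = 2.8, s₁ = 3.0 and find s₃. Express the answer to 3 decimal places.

2.900

h(2.8) = -2.24800, h(3.0) = 2.40000
s₂ = 3.00000 − 2.40000·(3.00000 − 2.80000) / (2.40000 − (-2.24800)) = 3.00000 − (0.48000)/(4.64800) = 2.89673
h(2.89673) = -0.08687
s₃ = 2.89673 − (-0.08687)·(2.89673 − 3.00000) / (-0.08687 − 2.40000) = 2.89673 − (0.00897)/(-2.48687) = 2.90034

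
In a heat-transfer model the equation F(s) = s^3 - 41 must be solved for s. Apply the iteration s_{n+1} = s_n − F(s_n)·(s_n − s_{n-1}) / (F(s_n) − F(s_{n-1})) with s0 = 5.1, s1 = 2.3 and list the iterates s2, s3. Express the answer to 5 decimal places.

2.97007, 3.67677

F(5.1) = 91.6510000, F(2.3) = -28.8330000
s2 = 2.3000000 − (-28.8330000)·(2.3000000 − 5.1000000) / (-28.8330000 − 91.6510000) = 2.3000000 − (80.7324000)/(-120.4840000) = 2.9700674
F(2.9700674) = -14.8001435
s3 = 2.9700674 − (-14.8001435)·(2.9700674 − 2.3000000) / (-14.8001435 − (-28.8330000)) = 2.9700674 − (-9.9170936)/(14.0328565) = 3.6767727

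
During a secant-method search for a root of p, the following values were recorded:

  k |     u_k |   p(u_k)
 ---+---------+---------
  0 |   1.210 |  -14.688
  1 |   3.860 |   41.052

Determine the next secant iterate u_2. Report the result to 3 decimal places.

1.908

u_2 = 3.860 − 41.052·(3.860 − 1.210) / (41.052 − (-14.688))
   = 3.860 − (108.78780)/(55.74000) = 1.90830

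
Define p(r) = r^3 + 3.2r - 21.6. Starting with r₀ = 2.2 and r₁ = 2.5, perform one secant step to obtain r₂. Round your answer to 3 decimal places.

2.398

p(2.2) = -3.91200, p(2.5) = 2.02500
r₂ = 2.50000 − 2.02500·(2.50000 − 2.20000) / (2.02500 − (-3.91200)) = 2.50000 − (0.60750)/(5.93700) = 2.39768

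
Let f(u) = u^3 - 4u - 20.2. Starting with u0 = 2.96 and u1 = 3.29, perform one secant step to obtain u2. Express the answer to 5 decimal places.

f(2.96) = -6.1056640, f(3.29) = 2.2512890
u2 = 3.2900000 − 2.2512890·(3.2900000 − 2.9600000) / (2.2512890 − (-6.1056640)) = 3.2900000 − (0.7429254)/(8.3569530) = 3.2011009

3.20110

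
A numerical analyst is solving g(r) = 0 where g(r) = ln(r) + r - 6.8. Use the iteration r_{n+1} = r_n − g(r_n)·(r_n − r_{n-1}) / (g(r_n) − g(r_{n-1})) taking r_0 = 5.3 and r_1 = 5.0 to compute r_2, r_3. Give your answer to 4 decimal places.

g(5.3) = 0.167707, g(5.0) = -0.190562
r_2 = 5.000000 − (-0.190562)·(5.000000 − 5.300000) / (-0.190562 − 0.167707) = 5.000000 − (0.057169)/(-0.358269) = 5.159569
g(5.159569) = 0.000422
r_3 = 5.159569 − 0.000422·(5.159569 − 5.000000) / (0.000422 − (-0.190562)) = 5.159569 − (0.000067)/(0.190984) = 5.159216

5.1596, 5.1592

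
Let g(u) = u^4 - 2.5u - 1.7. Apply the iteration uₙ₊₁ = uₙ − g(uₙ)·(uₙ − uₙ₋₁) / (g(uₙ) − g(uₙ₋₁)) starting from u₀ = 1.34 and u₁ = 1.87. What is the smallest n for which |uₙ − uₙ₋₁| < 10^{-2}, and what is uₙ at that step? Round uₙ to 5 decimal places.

n = 5, uₙ = 1.53375

g(1.34) = -1.8258206, g(1.87) = 5.8533096
u₂ = 1.8700000 − 5.8533096·(0.5300000)/(7.6791303) = 1.4660149;  |Δ| = 0.4039851
g(1.4660149) = -0.7459778
u₃ = 1.4660149 − (-0.7459778)·(-0.4039851)/(-6.5992874) = 1.5116810;  |Δ| = 0.0456661
g(1.5116810) = -0.2571569
u₄ = 1.5116810 − (-0.2571569)·(0.0456661)/(0.4888209) = 1.5357049;  |Δ| = 0.0240239
g(1.5357049) = 0.0227389
u₅ = 1.5357049 − 0.0227389·(0.0240239)/(0.2798958) = 1.5337532;  |Δ| = 0.0019517
|u₅ − u₄| = 0.0019517 < 10^{-2}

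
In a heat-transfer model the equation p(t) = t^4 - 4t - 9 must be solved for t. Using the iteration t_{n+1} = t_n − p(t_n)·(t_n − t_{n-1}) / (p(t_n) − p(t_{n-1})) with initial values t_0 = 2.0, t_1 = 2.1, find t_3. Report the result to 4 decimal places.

2.0346

p(2.0) = -1.000000, p(2.1) = 2.048100
t_2 = 2.100000 − 2.048100·(2.100000 − 2.000000) / (2.048100 − (-1.000000)) = 2.100000 − (0.204810)/(3.048100) = 2.032807
p(2.032807) = -0.055280
t_3 = 2.032807 − (-0.055280)·(2.032807 − 2.100000) / (-0.055280 − 2.048100) = 2.032807 − (0.003714)/(-2.103380) = 2.034573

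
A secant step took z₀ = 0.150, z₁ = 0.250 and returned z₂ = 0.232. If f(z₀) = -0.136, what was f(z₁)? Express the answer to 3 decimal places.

0.030

The secant line through (0.150, -0.136) and (0.250, f(z₁)) crosses zero at z₂ = 0.232.
So (0.150, -0.136), (0.250, f(z₁)), (0.232, 0) are collinear:
f(z₁) = -0.136 · (0.250 − 0.232) / (0.150 − 0.232) = -0.136 · (0.01800)/(-0.08200) = 0.02985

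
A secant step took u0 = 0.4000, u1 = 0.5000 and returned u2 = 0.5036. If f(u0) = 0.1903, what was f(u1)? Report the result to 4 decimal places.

The secant line through (0.4000, 0.1903) and (0.5000, f(u1)) crosses zero at u2 = 0.5036.
So (0.4000, 0.1903), (0.5000, f(u1)), (0.5036, 0) are collinear:
f(u1) = 0.1903 · (0.5000 − 0.5036) / (0.4000 − 0.5036) = 0.1903 · (-0.003600)/(-0.103600) = 0.006613

0.0066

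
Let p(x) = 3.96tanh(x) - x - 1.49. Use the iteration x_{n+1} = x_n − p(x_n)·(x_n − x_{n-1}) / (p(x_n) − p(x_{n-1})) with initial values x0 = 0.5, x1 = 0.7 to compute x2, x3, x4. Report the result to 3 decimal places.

0.588, 0.579, 0.580

p(0.5) = -0.16002, p(0.7) = 0.20330
x2 = 0.70000 − 0.20330·(0.70000 − 0.50000) / (0.20330 − (-0.16002)) = 0.70000 − (0.04066)/(0.36331) = 0.58809
p(0.58809) = 0.01485
x3 = 0.58809 − 0.01485·(0.58809 − 0.70000) / (0.01485 − 0.20330) = 0.58809 − (-0.00166)/(-0.18845) = 0.57927
p(0.57927) = -0.00162
x4 = 0.57927 − (-0.00162)·(0.57927 − 0.58809) / (-0.00162 − 0.01485) = 0.57927 − (0.00001)/(-0.01646) = 0.58014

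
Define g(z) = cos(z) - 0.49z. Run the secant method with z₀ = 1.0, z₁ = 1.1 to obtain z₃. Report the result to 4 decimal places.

g(1.0) = 0.050302, g(1.1) = -0.085404
z₂ = 1.100000 − (-0.085404)·(1.100000 − 1.000000) / (-0.085404 − 0.050302) = 1.100000 − (-0.008540)/(-0.135706) = 1.037067
g(1.037067) = 0.000585
z₃ = 1.037067 − 0.000585·(1.037067 − 1.100000) / (0.000585 − (-0.085404)) = 1.037067 − (-0.000037)/(0.085988) = 1.037495

1.0375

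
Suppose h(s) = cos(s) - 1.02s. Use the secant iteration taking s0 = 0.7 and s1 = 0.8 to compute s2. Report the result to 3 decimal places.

0.730

h(0.7) = 0.05084, h(0.8) = -0.11929
s2 = 0.80000 − (-0.11929)·(0.80000 − 0.70000) / (-0.11929 − 0.05084) = 0.80000 − (-0.01193)/(-0.17014) = 0.72988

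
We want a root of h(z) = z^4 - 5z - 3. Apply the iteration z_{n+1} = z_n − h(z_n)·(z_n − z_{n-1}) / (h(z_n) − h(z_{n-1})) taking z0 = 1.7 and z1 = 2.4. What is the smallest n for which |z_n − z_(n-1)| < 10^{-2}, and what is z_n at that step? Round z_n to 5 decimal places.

n = 5, z_n = 1.87566

h(1.7) = -3.1479000, h(2.4) = 18.1776000
z2 = 2.4000000 − 18.1776000·(0.7000000)/(21.3255000) = 1.8033284;  |Δ| = 0.5966716
h(1.8033284) = -1.4411813
z3 = 1.8033284 − (-1.4411813)·(-0.5966716)/(-19.6187813) = 1.8471595;  |Δ| = 0.0438311
h(1.8471595) = -0.5940663
z4 = 1.8471595 − (-0.5940663)·(0.0438311)/(0.8471150) = 1.8778974;  |Δ| = 0.0307379
h(1.8778974) = 0.0467055
z5 = 1.8778974 − 0.0467055·(0.0307379)/(0.6407718) = 1.8756569;  |Δ| = 0.0022405
|z5 − z4| = 0.0022405 < 10^{-2}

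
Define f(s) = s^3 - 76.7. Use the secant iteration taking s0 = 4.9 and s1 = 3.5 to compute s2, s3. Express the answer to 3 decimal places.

4.133, 4.272

f(4.9) = 40.94900, f(3.5) = -33.82500
s2 = 3.50000 − (-33.82500)·(3.50000 − 4.90000) / (-33.82500 − 40.94900) = 3.50000 − (47.35500)/(-74.77400) = 4.13331
f(4.13331) = -6.08558
s3 = 4.13331 − (-6.08558)·(4.13331 − 3.50000) / (-6.08558 − (-33.82500)) = 4.13331 − (-3.85405)/(27.73942) = 4.27225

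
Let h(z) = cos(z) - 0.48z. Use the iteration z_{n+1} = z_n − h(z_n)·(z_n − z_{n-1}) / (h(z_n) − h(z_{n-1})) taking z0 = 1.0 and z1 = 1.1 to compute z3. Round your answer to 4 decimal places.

1.0452

h(1.0) = 0.060302, h(1.1) = -0.074404
z2 = 1.100000 − (-0.074404)·(1.100000 − 1.000000) / (-0.074404 − 0.060302) = 1.100000 − (-0.007440)/(-0.134706) = 1.044766
h(1.044766) = 0.000617
z3 = 1.044766 − 0.000617·(1.044766 − 1.100000) / (0.000617 − (-0.074404)) = 1.044766 − (-0.000034)/(0.075021) = 1.045220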